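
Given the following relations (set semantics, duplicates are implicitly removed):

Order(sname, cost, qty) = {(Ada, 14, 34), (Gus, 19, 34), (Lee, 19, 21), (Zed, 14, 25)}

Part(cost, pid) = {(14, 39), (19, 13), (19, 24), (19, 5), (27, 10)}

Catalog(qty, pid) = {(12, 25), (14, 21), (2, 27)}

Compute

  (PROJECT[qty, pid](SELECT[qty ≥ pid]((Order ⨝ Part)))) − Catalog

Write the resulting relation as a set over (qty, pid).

Joining Order and Part on cost yields {(Ada, 14, 34, 39), (Gus, 19, 34, 13), (Gus, 19, 34, 24), (Gus, 19, 34, 5), (Lee, 19, 21, 13), (Lee, 19, 21, 24), (Lee, 19, 21, 5), (Zed, 14, 25, 39)}.
Selection qty ≥ pid: {(Gus, 19, 34, 13), (Gus, 19, 34, 24), (Gus, 19, 34, 5), (Lee, 19, 21, 13), (Lee, 19, 21, 5)}
π[qty, pid]: project onto (qty, pid) → {(21, 13), (21, 5), (34, 13), (34, 24), (34, 5)}
Taking the difference: {(21, 13), (21, 5), (34, 13), (34, 24), (34, 5)}

{(21, 13), (21, 5), (34, 13), (34, 24), (34, 5)}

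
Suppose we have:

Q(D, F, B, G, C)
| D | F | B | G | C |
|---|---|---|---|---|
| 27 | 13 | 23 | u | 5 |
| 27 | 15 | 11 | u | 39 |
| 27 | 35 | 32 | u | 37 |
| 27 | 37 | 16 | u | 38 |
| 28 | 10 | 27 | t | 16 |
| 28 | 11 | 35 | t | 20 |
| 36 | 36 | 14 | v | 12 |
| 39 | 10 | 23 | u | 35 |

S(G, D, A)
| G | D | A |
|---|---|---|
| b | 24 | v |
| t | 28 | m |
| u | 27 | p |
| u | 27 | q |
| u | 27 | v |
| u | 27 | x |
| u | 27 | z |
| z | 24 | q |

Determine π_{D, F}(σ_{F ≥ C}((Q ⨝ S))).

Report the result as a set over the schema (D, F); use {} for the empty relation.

Joining Q and S on D, G yields {(27, 13, 23, u, 5, p), (27, 13, 23, u, 5, q), (27, 13, 23, u, 5, v), (27, 13, 23, u, 5, x), (27, 13, 23, u, 5, z), (27, 15, 11, u, 39, p), (27, 15, 11, u, 39, q), (27, 15, 11, u, 39, v), (27, 15, 11, u, 39, x), (27, 15, 11, u, 39, z), (27, 35, 32, u, 37, p), (27, 35, 32, u, 37, q), (27, 35, 32, u, 37, v), (27, 35, 32, u, 37, x), (27, 35, 32, u, 37, z), (27, 37, 16, u, 38, p), (27, 37, 16, u, 38, q), (27, 37, 16, u, 38, v), (27, 37, 16, u, 38, x), (27, 37, 16, u, 38, z), (28, 10, 27, t, 16, m), (28, 11, 35, t, 20, m)}.
Filtering on F ≥ C leaves {(27, 13, 23, u, 5, p), (27, 13, 23, u, 5, q), (27, 13, 23, u, 5, v), (27, 13, 23, u, 5, x), (27, 13, 23, u, 5, z)}.
π[D, F]: project onto (D, F) (4 duplicate(s) eliminated) → {(27, 13)}

{(27, 13)}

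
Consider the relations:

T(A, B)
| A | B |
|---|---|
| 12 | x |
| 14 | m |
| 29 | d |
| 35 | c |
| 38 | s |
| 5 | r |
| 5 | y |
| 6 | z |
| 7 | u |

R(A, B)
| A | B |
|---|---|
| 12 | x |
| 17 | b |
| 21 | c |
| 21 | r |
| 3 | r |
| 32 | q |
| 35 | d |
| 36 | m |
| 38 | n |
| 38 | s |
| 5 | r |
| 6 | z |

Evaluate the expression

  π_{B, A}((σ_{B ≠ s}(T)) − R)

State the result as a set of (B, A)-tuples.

{(c, 35), (d, 29), (m, 14), (u, 7), (y, 5)}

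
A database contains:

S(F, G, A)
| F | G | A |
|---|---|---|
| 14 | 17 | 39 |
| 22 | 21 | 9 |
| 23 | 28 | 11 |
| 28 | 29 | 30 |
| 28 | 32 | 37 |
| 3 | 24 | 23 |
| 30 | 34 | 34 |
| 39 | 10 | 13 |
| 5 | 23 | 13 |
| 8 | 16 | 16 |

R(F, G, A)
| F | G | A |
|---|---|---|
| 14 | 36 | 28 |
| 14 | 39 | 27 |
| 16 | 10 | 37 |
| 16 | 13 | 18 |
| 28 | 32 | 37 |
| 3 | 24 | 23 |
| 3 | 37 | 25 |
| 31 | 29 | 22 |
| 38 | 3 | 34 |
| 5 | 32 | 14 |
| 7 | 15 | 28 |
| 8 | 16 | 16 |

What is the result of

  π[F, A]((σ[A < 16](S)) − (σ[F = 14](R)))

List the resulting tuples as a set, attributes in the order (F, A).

Selection A < 16: {(22, 21, 9), (23, 28, 11), (39, 10, 13), (5, 23, 13)}
Selection F = 14: {(14, 36, 28), (14, 39, 27)}
Taking the difference: {(22, 21, 9), (23, 28, 11), (39, 10, 13), (5, 23, 13)}
Keep only column(s) F, A: {(22, 9), (23, 11), (39, 13), (5, 13)}

{(22, 9), (23, 11), (39, 13), (5, 13)}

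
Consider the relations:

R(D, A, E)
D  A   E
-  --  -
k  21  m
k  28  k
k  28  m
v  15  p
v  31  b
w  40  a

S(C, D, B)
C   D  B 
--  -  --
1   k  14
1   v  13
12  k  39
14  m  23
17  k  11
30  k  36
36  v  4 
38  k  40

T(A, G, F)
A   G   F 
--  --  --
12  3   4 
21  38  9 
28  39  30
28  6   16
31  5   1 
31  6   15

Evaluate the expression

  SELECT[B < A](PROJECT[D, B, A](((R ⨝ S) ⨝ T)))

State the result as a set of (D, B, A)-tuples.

Natural join on D: {(k, 21, m, 1, 14), (k, 21, m, 12, 39), (k, 21, m, 17, 11), (k, 21, m, 30, 36), (k, 21, m, 38, 40), (k, 28, k, 1, 14), (k, 28, k, 12, 39), (k, 28, k, 17, 11), (k, 28, k, 30, 36), (k, 28, k, 38, 40), (k, 28, m, 1, 14), (k, 28, m, 12, 39), (k, 28, m, 17, 11), (k, 28, m, 30, 36), (k, 28, m, 38, 40), (v, 15, p, 1, 13), (v, 15, p, 36, 4), (v, 31, b, 1, 13), (v, 31, b, 36, 4)}
Natural join on A: {(k, 21, m, 1, 14, 38, 9), (k, 21, m, 12, 39, 38, 9), (k, 21, m, 17, 11, 38, 9), (k, 21, m, 30, 36, 38, 9), (k, 21, m, 38, 40, 38, 9), (k, 28, k, 1, 14, 39, 30), (k, 28, k, 1, 14, 6, 16), (k, 28, k, 12, 39, 39, 30), (k, 28, k, 12, 39, 6, 16), (k, 28, k, 17, 11, 39, 30), (k, 28, k, 17, 11, 6, 16), (k, 28, k, 30, 36, 39, 30), (k, 28, k, 30, 36, 6, 16), (k, 28, k, 38, 40, 39, 30), (k, 28, k, 38, 40, 6, 16), (k, 28, m, 1, 14, 39, 30), (k, 28, m, 1, 14, 6, 16), (k, 28, m, 12, 39, 39, 30), (k, 28, m, 12, 39, 6, 16), (k, 28, m, 17, 11, 39, 30), (k, 28, m, 17, 11, 6, 16), (k, 28, m, 30, 36, 39, 30), (k, 28, m, 30, 36, 6, 16), (k, 28, m, 38, 40, 39, 30), (k, 28, m, 38, 40, 6, 16), (v, 31, b, 1, 13, 5, 1), (v, 31, b, 1, 13, 6, 15), (v, 31, b, 36, 4, 5, 1), (v, 31, b, 36, 4, 6, 15)}
π_{D, B, A} gives {(k, 11, 21), (k, 11, 28), (k, 14, 21), (k, 14, 28), (k, 36, 21), (k, 36, 28), (k, 39, 21), (k, 39, 28), (k, 40, 21), (k, 40, 28), (v, 13, 31), (v, 4, 31)} (17 duplicate(s) eliminated).
Selection B < A: {(k, 11, 21), (k, 11, 28), (k, 14, 21), (k, 14, 28), (v, 13, 31), (v, 4, 31)}

{(k, 11, 21), (k, 11, 28), (k, 14, 21), (k, 14, 28), (v, 13, 31), (v, 4, 31)}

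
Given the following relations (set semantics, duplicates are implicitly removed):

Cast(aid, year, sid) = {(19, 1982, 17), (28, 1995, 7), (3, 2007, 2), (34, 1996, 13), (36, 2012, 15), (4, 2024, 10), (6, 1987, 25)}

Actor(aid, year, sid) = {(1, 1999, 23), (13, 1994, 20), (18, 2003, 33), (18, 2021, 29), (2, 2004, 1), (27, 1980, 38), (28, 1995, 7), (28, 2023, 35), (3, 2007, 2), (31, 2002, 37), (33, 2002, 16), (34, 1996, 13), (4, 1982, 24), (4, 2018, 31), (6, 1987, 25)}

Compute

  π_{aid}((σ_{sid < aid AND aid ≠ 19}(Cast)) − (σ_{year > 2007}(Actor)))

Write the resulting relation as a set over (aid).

{28, 3, 34, 36}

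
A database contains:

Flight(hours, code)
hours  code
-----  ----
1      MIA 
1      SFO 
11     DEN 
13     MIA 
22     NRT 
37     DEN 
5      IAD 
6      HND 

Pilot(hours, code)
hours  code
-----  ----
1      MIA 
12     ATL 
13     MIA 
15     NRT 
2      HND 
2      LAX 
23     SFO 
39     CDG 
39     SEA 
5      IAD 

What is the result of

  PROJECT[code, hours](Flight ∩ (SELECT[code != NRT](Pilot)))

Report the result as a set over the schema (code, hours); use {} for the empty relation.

σ[code != NRT]: keep tuples satisfying code != NRT → {(1, MIA), (12, ATL), (13, MIA), (2, HND), (2, LAX), (23, SFO), (39, CDG), (39, SEA), (5, IAD)}
Taking the intersection: {(1, MIA), (13, MIA), (5, IAD)}
Projecting to code, hours: {(IAD, 5), (MIA, 1), (MIA, 13)}

{(IAD, 5), (MIA, 1), (MIA, 13)}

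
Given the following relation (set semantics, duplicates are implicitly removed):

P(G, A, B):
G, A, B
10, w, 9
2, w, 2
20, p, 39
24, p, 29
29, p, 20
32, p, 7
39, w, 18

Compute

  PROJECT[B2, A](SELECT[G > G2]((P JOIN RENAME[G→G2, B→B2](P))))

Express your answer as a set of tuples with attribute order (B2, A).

ρ[G→G2, B→B2]: schema becomes (G2, A, B2); tuples unchanged.
P ⋈ RENAME[G→G2, B→B2](P) (natural join on A): {(10, w, 9, 10, 9), (10, w, 9, 2, 2), (10, w, 9, 39, 18), (2, w, 2, 10, 9), (2, w, 2, 2, 2), (2, w, 2, 39, 18), (20, p, 39, 20, 39), (20, p, 39, 24, 29), (20, p, 39, 29, 20), (20, p, 39, 32, 7), (24, p, 29, 20, 39), (24, p, 29, 24, 29), (24, p, 29, 29, 20), (24, p, 29, 32, 7), (29, p, 20, 20, 39), (29, p, 20, 24, 29), (29, p, 20, 29, 20), (29, p, 20, 32, 7), (32, p, 7, 20, 39), (32, p, 7, 24, 29), (32, p, 7, 29, 20), (32, p, 7, 32, 7), (39, w, 18, 10, 9), (39, w, 18, 2, 2), (39, w, 18, 39, 18)}
Filtering on G > G2 leaves {(10, w, 9, 2, 2), (24, p, 29, 20, 39), (29, p, 20, 20, 39), (29, p, 20, 24, 29), (32, p, 7, 20, 39), (32, p, 7, 24, 29), (32, p, 7, 29, 20), (39, w, 18, 10, 9), (39, w, 18, 2, 2)}.
π[B2, A]: project onto (B2, A) (4 duplicate(s) eliminated) → {(2, w), (20, p), (29, p), (39, p), (9, w)}

{(2, w), (20, p), (29, p), (39, p), (9, w)}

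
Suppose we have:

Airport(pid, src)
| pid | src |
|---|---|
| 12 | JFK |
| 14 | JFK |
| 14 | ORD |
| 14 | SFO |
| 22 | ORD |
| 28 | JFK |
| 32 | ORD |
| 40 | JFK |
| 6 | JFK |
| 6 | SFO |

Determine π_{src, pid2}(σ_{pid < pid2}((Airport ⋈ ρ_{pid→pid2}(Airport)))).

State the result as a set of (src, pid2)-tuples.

ρ[pid→pid2]: schema becomes (pid2, src); tuples unchanged.
Joining Airport and ρ_{pid→pid2}(Airport) on src yields {(12, JFK, 12), (12, JFK, 14), (12, JFK, 28), (12, JFK, 40), (12, JFK, 6), (14, JFK, 12), (14, JFK, 14), (14, JFK, 28), (14, JFK, 40), (14, JFK, 6), (14, ORD, 14), (14, ORD, 22), (14, ORD, 32), (14, SFO, 14), (14, SFO, 6), (22, ORD, 14), (22, ORD, 22), (22, ORD, 32), (28, JFK, 12), (28, JFK, 14), (28, JFK, 28), (28, JFK, 40), (28, JFK, 6), (32, ORD, 14), (32, ORD, 22), (32, ORD, 32), (40, JFK, 12), (40, JFK, 14), (40, JFK, 28), (40, JFK, 40), (40, JFK, 6), (6, JFK, 12), (6, JFK, 14), (6, JFK, 28), (6, JFK, 40), (6, JFK, 6), (6, SFO, 14), (6, SFO, 6)}.
Filtering on pid < pid2 leaves {(12, JFK, 14), (12, JFK, 28), (12, JFK, 40), (14, JFK, 28), (14, JFK, 40), (14, ORD, 22), (14, ORD, 32), (22, ORD, 32), (28, JFK, 40), (6, JFK, 12), (6, JFK, 14), (6, JFK, 28), (6, JFK, 40), (6, SFO, 14)}.
π_{src, pid2} gives {(JFK, 12), (JFK, 14), (JFK, 28), (JFK, 40), (ORD, 22), (ORD, 32), (SFO, 14)} (7 duplicate(s) eliminated).

{(JFK, 12), (JFK, 14), (JFK, 28), (JFK, 40), (ORD, 22), (ORD, 32), (SFO, 14)}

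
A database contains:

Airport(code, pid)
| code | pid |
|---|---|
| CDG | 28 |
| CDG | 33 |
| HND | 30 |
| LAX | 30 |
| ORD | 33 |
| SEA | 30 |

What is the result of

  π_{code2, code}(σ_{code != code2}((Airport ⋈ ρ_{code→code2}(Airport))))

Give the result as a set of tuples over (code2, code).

ρ[code→code2]: schema becomes (code2, pid); tuples unchanged.
Joining Airport and ρ_{code→code2}(Airport) on pid yields {(CDG, 28, CDG), (CDG, 33, CDG), (CDG, 33, ORD), (HND, 30, HND), (HND, 30, LAX), (HND, 30, SEA), (LAX, 30, HND), (LAX, 30, LAX), (LAX, 30, SEA), (ORD, 33, CDG), (ORD, 33, ORD), (SEA, 30, HND), (SEA, 30, LAX), (SEA, 30, SEA)}.
Apply σ_{code != code2}; surviving tuples: {(CDG, 33, ORD), (HND, 30, LAX), (HND, 30, SEA), (LAX, 30, HND), (LAX, 30, SEA), (ORD, 33, CDG), (SEA, 30, HND), (SEA, 30, LAX)}
π_{code2, code} gives {(CDG, ORD), (HND, LAX), (HND, SEA), (LAX, HND), (LAX, SEA), (ORD, CDG), (SEA, HND), (SEA, LAX)}.

{(CDG, ORD), (HND, LAX), (HND, SEA), (LAX, HND), (LAX, SEA), (ORD, CDG), (SEA, HND), (SEA, LAX)}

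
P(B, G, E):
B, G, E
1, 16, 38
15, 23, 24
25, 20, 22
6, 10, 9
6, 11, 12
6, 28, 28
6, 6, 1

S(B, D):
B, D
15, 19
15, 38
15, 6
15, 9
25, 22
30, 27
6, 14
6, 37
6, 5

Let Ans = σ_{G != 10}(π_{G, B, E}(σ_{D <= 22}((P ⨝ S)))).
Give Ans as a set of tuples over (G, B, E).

{(11, 6, 12), (20, 25, 22), (23, 15, 24), (28, 6, 28), (6, 6, 1)}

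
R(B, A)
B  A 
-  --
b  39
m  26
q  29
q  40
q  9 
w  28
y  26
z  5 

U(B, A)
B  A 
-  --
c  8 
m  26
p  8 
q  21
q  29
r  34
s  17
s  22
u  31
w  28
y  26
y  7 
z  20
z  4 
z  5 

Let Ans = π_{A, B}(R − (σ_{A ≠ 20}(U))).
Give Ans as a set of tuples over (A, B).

Filtering on A ≠ 20 leaves {(c, 8), (m, 26), (p, 8), (q, 21), (q, 29), (r, 34), (s, 17), (s, 22), (u, 31), (w, 28), (y, 26), (y, 7), (z, 4), (z, 5)}.
Difference: {(b, 39), (m, 26), (q, 29), (q, 40), (q, 9), (w, 28), (y, 26), (z, 5)} with {(c, 8), (m, 26), (p, 8), (q, 21), (q, 29), (r, 34), (s, 17), (s, 22), (u, 31), (w, 28), (y, 26), (y, 7), (z, 4), (z, 5)} → {(b, 39), (q, 40), (q, 9)}
Keep only column(s) A, B: {(39, b), (40, q), (9, q)}

{(39, b), (40, q), (9, q)}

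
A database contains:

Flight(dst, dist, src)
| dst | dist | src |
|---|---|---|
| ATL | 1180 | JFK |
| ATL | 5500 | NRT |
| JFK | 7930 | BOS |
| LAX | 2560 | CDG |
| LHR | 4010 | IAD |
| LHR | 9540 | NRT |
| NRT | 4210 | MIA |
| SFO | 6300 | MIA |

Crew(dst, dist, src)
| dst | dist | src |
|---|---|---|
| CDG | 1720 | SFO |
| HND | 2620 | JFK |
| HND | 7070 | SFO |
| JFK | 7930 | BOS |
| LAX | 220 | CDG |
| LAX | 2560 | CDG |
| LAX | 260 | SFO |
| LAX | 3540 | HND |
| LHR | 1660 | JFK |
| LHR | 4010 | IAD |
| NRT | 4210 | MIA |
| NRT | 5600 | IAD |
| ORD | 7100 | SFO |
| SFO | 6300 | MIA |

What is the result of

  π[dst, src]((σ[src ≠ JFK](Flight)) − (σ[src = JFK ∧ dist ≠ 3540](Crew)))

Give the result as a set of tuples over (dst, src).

Filtering on src ≠ JFK leaves {(ATL, 5500, NRT), (JFK, 7930, BOS), (LAX, 2560, CDG), (LHR, 4010, IAD), (LHR, 9540, NRT), (NRT, 4210, MIA), (SFO, 6300, MIA)}.
Filtering on src = JFK ∧ dist ≠ 3540 leaves {(HND, 2620, JFK), (LHR, 1660, JFK)}.
Taking the difference: {(ATL, 5500, NRT), (JFK, 7930, BOS), (LAX, 2560, CDG), (LHR, 4010, IAD), (LHR, 9540, NRT), (NRT, 4210, MIA), (SFO, 6300, MIA)}
π_{dst, src} gives {(ATL, NRT), (JFK, BOS), (LAX, CDG), (LHR, IAD), (LHR, NRT), (NRT, MIA), (SFO, MIA)}.

{(ATL, NRT), (JFK, BOS), (LAX, CDG), (LHR, IAD), (LHR, NRT), (NRT, MIA), (SFO, MIA)}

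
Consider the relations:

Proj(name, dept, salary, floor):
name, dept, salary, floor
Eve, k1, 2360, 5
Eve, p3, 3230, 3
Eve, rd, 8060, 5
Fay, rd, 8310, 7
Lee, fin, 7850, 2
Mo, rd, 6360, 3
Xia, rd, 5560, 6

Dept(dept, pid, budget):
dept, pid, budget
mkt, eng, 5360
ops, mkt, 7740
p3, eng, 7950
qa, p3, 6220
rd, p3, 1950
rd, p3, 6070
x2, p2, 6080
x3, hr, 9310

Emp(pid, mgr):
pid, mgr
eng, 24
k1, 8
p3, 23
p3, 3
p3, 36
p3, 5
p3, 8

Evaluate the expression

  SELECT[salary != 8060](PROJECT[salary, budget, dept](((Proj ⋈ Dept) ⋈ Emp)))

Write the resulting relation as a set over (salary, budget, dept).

{(3230, 7950, p3), (5560, 1950, rd), (5560, 6070, rd), (6360, 1950, rd), (6360, 6070, rd), (8310, 1950, rd), (8310, 6070, rd)}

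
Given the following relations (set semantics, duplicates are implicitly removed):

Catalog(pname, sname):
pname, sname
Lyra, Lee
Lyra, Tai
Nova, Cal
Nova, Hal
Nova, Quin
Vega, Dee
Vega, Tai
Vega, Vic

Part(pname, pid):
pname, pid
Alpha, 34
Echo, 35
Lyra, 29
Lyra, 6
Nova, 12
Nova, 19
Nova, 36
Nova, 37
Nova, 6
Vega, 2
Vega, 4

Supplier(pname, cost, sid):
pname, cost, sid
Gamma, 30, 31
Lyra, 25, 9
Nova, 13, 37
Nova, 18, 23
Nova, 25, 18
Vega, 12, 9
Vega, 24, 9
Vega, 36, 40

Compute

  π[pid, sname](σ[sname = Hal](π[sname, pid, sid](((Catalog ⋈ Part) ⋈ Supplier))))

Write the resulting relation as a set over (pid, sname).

{(12, Hal), (19, Hal), (36, Hal), (37, Hal), (6, Hal)}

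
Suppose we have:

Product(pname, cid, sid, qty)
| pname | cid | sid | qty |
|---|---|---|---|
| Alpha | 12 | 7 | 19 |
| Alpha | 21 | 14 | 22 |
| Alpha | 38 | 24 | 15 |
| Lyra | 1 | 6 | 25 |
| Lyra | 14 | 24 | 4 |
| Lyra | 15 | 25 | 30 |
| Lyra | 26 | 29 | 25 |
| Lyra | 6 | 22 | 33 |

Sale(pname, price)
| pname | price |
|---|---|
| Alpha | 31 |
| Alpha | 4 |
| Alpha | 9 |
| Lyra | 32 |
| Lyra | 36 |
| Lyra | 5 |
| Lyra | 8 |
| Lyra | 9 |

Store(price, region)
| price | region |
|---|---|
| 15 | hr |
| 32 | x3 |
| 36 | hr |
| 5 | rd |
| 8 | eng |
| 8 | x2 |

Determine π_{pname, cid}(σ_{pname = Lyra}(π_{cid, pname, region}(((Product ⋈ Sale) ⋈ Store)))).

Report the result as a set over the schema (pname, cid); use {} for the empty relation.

{(Lyra, 1), (Lyra, 14), (Lyra, 15), (Lyra, 26), (Lyra, 6)}

Joining Product and Sale on pname yields {(Alpha, 12, 7, 19, 31), (Alpha, 12, 7, 19, 4), (Alpha, 12, 7, 19, 9), (Alpha, 21, 14, 22, 31), (Alpha, 21, 14, 22, 4), (Alpha, 21, 14, 22, 9), (Alpha, 38, 24, 15, 31), (Alpha, 38, 24, 15, 4), (Alpha, 38, 24, 15, 9), (Lyra, 1, 6, 25, 32), (Lyra, 1, 6, 25, 36), (Lyra, 1, 6, 25, 5), (Lyra, 1, 6, 25, 8), (Lyra, 1, 6, 25, 9), (Lyra, 14, 24, 4, 32), (Lyra, 14, 24, 4, 36), (Lyra, 14, 24, 4, 5), (Lyra, 14, 24, 4, 8), (Lyra, 14, 24, 4, 9), (Lyra, 15, 25, 30, 32), (Lyra, 15, 25, 30, 36), (Lyra, 15, 25, 30, 5), (Lyra, 15, 25, 30, 8), (Lyra, 15, 25, 30, 9), (Lyra, 26, 29, 25, 32), (Lyra, 26, 29, 25, 36), (Lyra, 26, 29, 25, 5), (Lyra, 26, 29, 25, 8), (Lyra, 26, 29, 25, 9), (Lyra, 6, 22, 33, 32), (Lyra, 6, 22, 33, 36), (Lyra, 6, 22, 33, 5), (Lyra, 6, 22, 33, 8), (Lyra, 6, 22, 33, 9)}.
Joining (Product ⋈ Sale) and Store on price yields {(Lyra, 1, 6, 25, 32, x3), (Lyra, 1, 6, 25, 36, hr), (Lyra, 1, 6, 25, 5, rd), (Lyra, 1, 6, 25, 8, eng), (Lyra, 1, 6, 25, 8, x2), (Lyra, 14, 24, 4, 32, x3), (Lyra, 14, 24, 4, 36, hr), (Lyra, 14, 24, 4, 5, rd), (Lyra, 14, 24, 4, 8, eng), (Lyra, 14, 24, 4, 8, x2), (Lyra, 15, 25, 30, 32, x3), (Lyra, 15, 25, 30, 36, hr), (Lyra, 15, 25, 30, 5, rd), (Lyra, 15, 25, 30, 8, eng), (Lyra, 15, 25, 30, 8, x2), (Lyra, 26, 29, 25, 32, x3), (Lyra, 26, 29, 25, 36, hr), (Lyra, 26, 29, 25, 5, rd), (Lyra, 26, 29, 25, 8, eng), (Lyra, 26, 29, 25, 8, x2), (Lyra, 6, 22, 33, 32, x3), (Lyra, 6, 22, 33, 36, hr), (Lyra, 6, 22, 33, 5, rd), (Lyra, 6, 22, 33, 8, eng), (Lyra, 6, 22, 33, 8, x2)}.
Keep only column(s) cid, pname, region: {(1, Lyra, eng), (1, Lyra, hr), (1, Lyra, rd), (1, Lyra, x2), (1, Lyra, x3), (14, Lyra, eng), (14, Lyra, hr), (14, Lyra, rd), (14, Lyra, x2), (14, Lyra, x3), (15, Lyra, eng), (15, Lyra, hr), (15, Lyra, rd), (15, Lyra, x2), (15, Lyra, x3), (26, Lyra, eng), (26, Lyra, hr), (26, Lyra, rd), (26, Lyra, x2), (26, Lyra, x3), (6, Lyra, eng), (6, Lyra, hr), (6, Lyra, rd), (6, Lyra, x2), (6, Lyra, x3)}
Selection pname = Lyra: {(1, Lyra, eng), (1, Lyra, hr), (1, Lyra, rd), (1, Lyra, x2), (1, Lyra, x3), (14, Lyra, eng), (14, Lyra, hr), (14, Lyra, rd), (14, Lyra, x2), (14, Lyra, x3), (15, Lyra, eng), (15, Lyra, hr), (15, Lyra, rd), (15, Lyra, x2), (15, Lyra, x3), (26, Lyra, eng), (26, Lyra, hr), (26, Lyra, rd), (26, Lyra, x2), (26, Lyra, x3), (6, Lyra, eng), (6, Lyra, hr), (6, Lyra, rd), (6, Lyra, x2), (6, Lyra, x3)}
Keep only column(s) pname, cid (20 duplicate(s) eliminated): {(Lyra, 1), (Lyra, 14), (Lyra, 15), (Lyra, 26), (Lyra, 6)}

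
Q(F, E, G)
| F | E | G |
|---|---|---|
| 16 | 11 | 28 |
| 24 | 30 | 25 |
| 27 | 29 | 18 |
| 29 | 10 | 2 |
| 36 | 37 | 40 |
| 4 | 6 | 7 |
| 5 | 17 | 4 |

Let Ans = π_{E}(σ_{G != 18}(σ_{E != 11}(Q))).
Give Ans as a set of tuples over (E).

Filtering on E != 11 leaves {(24, 30, 25), (27, 29, 18), (29, 10, 2), (36, 37, 40), (4, 6, 7), (5, 17, 4)}.
Filtering on G != 18 leaves {(24, 30, 25), (29, 10, 2), (36, 37, 40), (4, 6, 7), (5, 17, 4)}.
Projecting to E: {10, 17, 30, 37, 6}

{10, 17, 30, 37, 6}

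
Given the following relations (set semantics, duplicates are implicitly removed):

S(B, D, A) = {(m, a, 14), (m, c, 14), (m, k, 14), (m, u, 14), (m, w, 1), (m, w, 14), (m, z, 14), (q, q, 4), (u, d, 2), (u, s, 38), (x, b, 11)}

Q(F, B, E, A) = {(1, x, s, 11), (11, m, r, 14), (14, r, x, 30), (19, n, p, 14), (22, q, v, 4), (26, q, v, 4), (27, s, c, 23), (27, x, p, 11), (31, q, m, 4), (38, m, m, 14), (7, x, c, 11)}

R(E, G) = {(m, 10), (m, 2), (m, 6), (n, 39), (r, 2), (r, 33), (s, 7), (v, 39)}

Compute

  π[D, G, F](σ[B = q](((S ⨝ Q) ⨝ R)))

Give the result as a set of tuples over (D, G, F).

{(q, 10, 31), (q, 2, 31), (q, 39, 22), (q, 39, 26), (q, 6, 31)}

Natural join on B, A: {(m, a, 14, 11, r), (m, a, 14, 38, m), (m, c, 14, 11, r), (m, c, 14, 38, m), (m, k, 14, 11, r), (m, k, 14, 38, m), (m, u, 14, 11, r), (m, u, 14, 38, m), (m, w, 14, 11, r), (m, w, 14, 38, m), (m, z, 14, 11, r), (m, z, 14, 38, m), (q, q, 4, 22, v), (q, q, 4, 26, v), (q, q, 4, 31, m), (x, b, 11, 1, s), (x, b, 11, 27, p), (x, b, 11, 7, c)}
Natural join on E: {(m, a, 14, 11, r, 2), (m, a, 14, 11, r, 33), (m, a, 14, 38, m, 10), (m, a, 14, 38, m, 2), (m, a, 14, 38, m, 6), (m, c, 14, 11, r, 2), (m, c, 14, 11, r, 33), (m, c, 14, 38, m, 10), (m, c, 14, 38, m, 2), (m, c, 14, 38, m, 6), (m, k, 14, 11, r, 2), (m, k, 14, 11, r, 33), (m, k, 14, 38, m, 10), (m, k, 14, 38, m, 2), (m, k, 14, 38, m, 6), (m, u, 14, 11, r, 2), (m, u, 14, 11, r, 33), (m, u, 14, 38, m, 10), (m, u, 14, 38, m, 2), (m, u, 14, 38, m, 6), (m, w, 14, 11, r, 2), (m, w, 14, 11, r, 33), (m, w, 14, 38, m, 10), (m, w, 14, 38, m, 2), (m, w, 14, 38, m, 6), (m, z, 14, 11, r, 2), (m, z, 14, 11, r, 33), (m, z, 14, 38, m, 10), (m, z, 14, 38, m, 2), (m, z, 14, 38, m, 6), (q, q, 4, 22, v, 39), (q, q, 4, 26, v, 39), (q, q, 4, 31, m, 10), (q, q, 4, 31, m, 2), (q, q, 4, 31, m, 6), (x, b, 11, 1, s, 7)}
σ[B = q]: keep tuples satisfying B = q → {(q, q, 4, 22, v, 39), (q, q, 4, 26, v, 39), (q, q, 4, 31, m, 10), (q, q, 4, 31, m, 2), (q, q, 4, 31, m, 6)}
Keep only column(s) D, G, F: {(q, 10, 31), (q, 2, 31), (q, 39, 22), (q, 39, 26), (q, 6, 31)}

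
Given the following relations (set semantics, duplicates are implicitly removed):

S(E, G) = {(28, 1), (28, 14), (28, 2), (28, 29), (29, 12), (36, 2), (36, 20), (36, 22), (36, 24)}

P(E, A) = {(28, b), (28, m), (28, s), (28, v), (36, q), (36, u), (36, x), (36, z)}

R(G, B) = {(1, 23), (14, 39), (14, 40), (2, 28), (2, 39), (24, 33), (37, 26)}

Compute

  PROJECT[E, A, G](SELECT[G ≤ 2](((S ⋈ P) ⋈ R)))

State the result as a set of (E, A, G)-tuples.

{(28, b, 1), (28, b, 2), (28, m, 1), (28, m, 2), (28, s, 1), (28, s, 2), (28, v, 1), (28, v, 2), (36, q, 2), (36, u, 2), (36, x, 2), (36, z, 2)}

Joining S and P on E yields {(28, 1, b), (28, 1, m), (28, 1, s), (28, 1, v), (28, 14, b), (28, 14, m), (28, 14, s), (28, 14, v), (28, 2, b), (28, 2, m), (28, 2, s), (28, 2, v), (28, 29, b), (28, 29, m), (28, 29, s), (28, 29, v), (36, 2, q), (36, 2, u), (36, 2, x), (36, 2, z), (36, 20, q), (36, 20, u), (36, 20, x), (36, 20, z), (36, 22, q), (36, 22, u), (36, 22, x), (36, 22, z), (36, 24, q), (36, 24, u), (36, 24, x), (36, 24, z)}.
Joining (S ⋈ P) and R on G yields {(28, 1, b, 23), (28, 1, m, 23), (28, 1, s, 23), (28, 1, v, 23), (28, 14, b, 39), (28, 14, b, 40), (28, 14, m, 39), (28, 14, m, 40), (28, 14, s, 39), (28, 14, s, 40), (28, 14, v, 39), (28, 14, v, 40), (28, 2, b, 28), (28, 2, b, 39), (28, 2, m, 28), (28, 2, m, 39), (28, 2, s, 28), (28, 2, s, 39), (28, 2, v, 28), (28, 2, v, 39), (36, 2, q, 28), (36, 2, q, 39), (36, 2, u, 28), (36, 2, u, 39), (36, 2, x, 28), (36, 2, x, 39), (36, 2, z, 28), (36, 2, z, 39), (36, 24, q, 33), (36, 24, u, 33), (36, 24, x, 33), (36, 24, z, 33)}.
σ[G ≤ 2]: keep tuples satisfying G ≤ 2 → {(28, 1, b, 23), (28, 1, m, 23), (28, 1, s, 23), (28, 1, v, 23), (28, 2, b, 28), (28, 2, b, 39), (28, 2, m, 28), (28, 2, m, 39), (28, 2, s, 28), (28, 2, s, 39), (28, 2, v, 28), (28, 2, v, 39), (36, 2, q, 28), (36, 2, q, 39), (36, 2, u, 28), (36, 2, u, 39), (36, 2, x, 28), (36, 2, x, 39), (36, 2, z, 28), (36, 2, z, 39)}
π[E, A, G]: project onto (E, A, G) (8 duplicate(s) eliminated) → {(28, b, 1), (28, b, 2), (28, m, 1), (28, m, 2), (28, s, 1), (28, s, 2), (28, v, 1), (28, v, 2), (36, q, 2), (36, u, 2), (36, x, 2), (36, z, 2)}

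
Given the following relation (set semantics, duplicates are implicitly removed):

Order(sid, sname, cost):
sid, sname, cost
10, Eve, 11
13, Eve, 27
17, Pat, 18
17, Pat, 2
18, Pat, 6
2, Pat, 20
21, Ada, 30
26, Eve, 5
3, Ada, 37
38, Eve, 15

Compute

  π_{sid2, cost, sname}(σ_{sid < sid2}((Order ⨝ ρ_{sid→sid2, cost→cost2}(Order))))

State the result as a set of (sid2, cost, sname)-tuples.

ρ[sid→sid2, cost→cost2]: schema becomes (sid2, sname, cost2); tuples unchanged.
Natural join on sname: {(10, Eve, 11, 10, 11), (10, Eve, 11, 13, 27), (10, Eve, 11, 26, 5), (10, Eve, 11, 38, 15), (13, Eve, 27, 10, 11), (13, Eve, 27, 13, 27), (13, Eve, 27, 26, 5), (13, Eve, 27, 38, 15), (17, Pat, 18, 17, 18), (17, Pat, 18, 17, 2), (17, Pat, 18, 18, 6), (17, Pat, 18, 2, 20), (17, Pat, 2, 17, 18), (17, Pat, 2, 17, 2), (17, Pat, 2, 18, 6), (17, Pat, 2, 2, 20), (18, Pat, 6, 17, 18), (18, Pat, 6, 17, 2), (18, Pat, 6, 18, 6), (18, Pat, 6, 2, 20), (2, Pat, 20, 17, 18), (2, Pat, 20, 17, 2), (2, Pat, 20, 18, 6), (2, Pat, 20, 2, 20), (21, Ada, 30, 21, 30), (21, Ada, 30, 3, 37), (26, Eve, 5, 10, 11), (26, Eve, 5, 13, 27), (26, Eve, 5, 26, 5), (26, Eve, 5, 38, 15), (3, Ada, 37, 21, 30), (3, Ada, 37, 3, 37), (38, Eve, 15, 10, 11), (38, Eve, 15, 13, 27), (38, Eve, 15, 26, 5), (38, Eve, 15, 38, 15)}
Apply σ_{sid < sid2}; surviving tuples: {(10, Eve, 11, 13, 27), (10, Eve, 11, 26, 5), (10, Eve, 11, 38, 15), (13, Eve, 27, 26, 5), (13, Eve, 27, 38, 15), (17, Pat, 18, 18, 6), (17, Pat, 2, 18, 6), (2, Pat, 20, 17, 18), (2, Pat, 20, 17, 2), (2, Pat, 20, 18, 6), (26, Eve, 5, 38, 15), (3, Ada, 37, 21, 30)}
π_{sid2, cost, sname} gives {(13, 11, Eve), (17, 20, Pat), (18, 18, Pat), (18, 2, Pat), (18, 20, Pat), (21, 37, Ada), (26, 11, Eve), (26, 27, Eve), (38, 11, Eve), (38, 27, Eve), (38, 5, Eve)} (1 duplicate(s) eliminated).

{(13, 11, Eve), (17, 20, Pat), (18, 18, Pat), (18, 2, Pat), (18, 20, Pat), (21, 37, Ada), (26, 11, Eve), (26, 27, Eve), (38, 11, Eve), (38, 27, Eve), (38, 5, Eve)}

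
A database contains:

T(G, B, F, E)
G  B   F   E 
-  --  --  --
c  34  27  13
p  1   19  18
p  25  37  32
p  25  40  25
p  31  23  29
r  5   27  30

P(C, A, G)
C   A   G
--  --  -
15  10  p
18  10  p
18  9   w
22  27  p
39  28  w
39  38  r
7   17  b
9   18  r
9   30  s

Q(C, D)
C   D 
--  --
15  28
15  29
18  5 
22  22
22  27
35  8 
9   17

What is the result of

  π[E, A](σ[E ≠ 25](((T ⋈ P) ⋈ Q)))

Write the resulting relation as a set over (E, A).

{(18, 10), (18, 27), (29, 10), (29, 27), (30, 18), (32, 10), (32, 27)}

T ⋈ P (natural join on G): {(p, 1, 19, 18, 15, 10), (p, 1, 19, 18, 18, 10), (p, 1, 19, 18, 22, 27), (p, 25, 37, 32, 15, 10), (p, 25, 37, 32, 18, 10), (p, 25, 37, 32, 22, 27), (p, 25, 40, 25, 15, 10), (p, 25, 40, 25, 18, 10), (p, 25, 40, 25, 22, 27), (p, 31, 23, 29, 15, 10), (p, 31, 23, 29, 18, 10), (p, 31, 23, 29, 22, 27), (r, 5, 27, 30, 39, 38), (r, 5, 27, 30, 9, 18)}
(T ⋈ P) ⋈ Q (natural join on C): {(p, 1, 19, 18, 15, 10, 28), (p, 1, 19, 18, 15, 10, 29), (p, 1, 19, 18, 18, 10, 5), (p, 1, 19, 18, 22, 27, 22), (p, 1, 19, 18, 22, 27, 27), (p, 25, 37, 32, 15, 10, 28), (p, 25, 37, 32, 15, 10, 29), (p, 25, 37, 32, 18, 10, 5), (p, 25, 37, 32, 22, 27, 22), (p, 25, 37, 32, 22, 27, 27), (p, 25, 40, 25, 15, 10, 28), (p, 25, 40, 25, 15, 10, 29), (p, 25, 40, 25, 18, 10, 5), (p, 25, 40, 25, 22, 27, 22), (p, 25, 40, 25, 22, 27, 27), (p, 31, 23, 29, 15, 10, 28), (p, 31, 23, 29, 15, 10, 29), (p, 31, 23, 29, 18, 10, 5), (p, 31, 23, 29, 22, 27, 22), (p, 31, 23, 29, 22, 27, 27), (r, 5, 27, 30, 9, 18, 17)}
Filtering on E ≠ 25 leaves {(p, 1, 19, 18, 15, 10, 28), (p, 1, 19, 18, 15, 10, 29), (p, 1, 19, 18, 18, 10, 5), (p, 1, 19, 18, 22, 27, 22), (p, 1, 19, 18, 22, 27, 27), (p, 25, 37, 32, 15, 10, 28), (p, 25, 37, 32, 15, 10, 29), (p, 25, 37, 32, 18, 10, 5), (p, 25, 37, 32, 22, 27, 22), (p, 25, 37, 32, 22, 27, 27), (p, 31, 23, 29, 15, 10, 28), (p, 31, 23, 29, 15, 10, 29), (p, 31, 23, 29, 18, 10, 5), (p, 31, 23, 29, 22, 27, 22), (p, 31, 23, 29, 22, 27, 27), (r, 5, 27, 30, 9, 18, 17)}.
Keep only column(s) E, A (9 duplicate(s) eliminated): {(18, 10), (18, 27), (29, 10), (29, 27), (30, 18), (32, 10), (32, 27)}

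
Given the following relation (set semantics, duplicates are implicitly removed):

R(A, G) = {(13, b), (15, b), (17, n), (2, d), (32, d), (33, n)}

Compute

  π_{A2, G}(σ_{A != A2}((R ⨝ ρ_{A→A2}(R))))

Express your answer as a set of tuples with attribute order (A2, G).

{(13, b), (15, b), (17, n), (2, d), (32, d), (33, n)}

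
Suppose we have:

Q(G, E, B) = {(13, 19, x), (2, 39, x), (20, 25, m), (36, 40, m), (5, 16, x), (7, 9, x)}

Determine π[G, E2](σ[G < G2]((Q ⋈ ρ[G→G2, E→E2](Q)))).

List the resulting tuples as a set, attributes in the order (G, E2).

{(2, 16), (2, 19), (2, 9), (20, 40), (5, 19), (5, 9), (7, 19)}

ρ[G→G2, E→E2]: schema becomes (G2, E2, B); tuples unchanged.
Joining Q and ρ[G→G2, E→E2](Q) on B yields {(13, 19, x, 13, 19), (13, 19, x, 2, 39), (13, 19, x, 5, 16), (13, 19, x, 7, 9), (2, 39, x, 13, 19), (2, 39, x, 2, 39), (2, 39, x, 5, 16), (2, 39, x, 7, 9), (20, 25, m, 20, 25), (20, 25, m, 36, 40), (36, 40, m, 20, 25), (36, 40, m, 36, 40), (5, 16, x, 13, 19), (5, 16, x, 2, 39), (5, 16, x, 5, 16), (5, 16, x, 7, 9), (7, 9, x, 13, 19), (7, 9, x, 2, 39), (7, 9, x, 5, 16), (7, 9, x, 7, 9)}.
Apply σ_{G < G2}; surviving tuples: {(2, 39, x, 13, 19), (2, 39, x, 5, 16), (2, 39, x, 7, 9), (20, 25, m, 36, 40), (5, 16, x, 13, 19), (5, 16, x, 7, 9), (7, 9, x, 13, 19)}
π[G, E2]: project onto (G, E2) → {(2, 16), (2, 19), (2, 9), (20, 40), (5, 19), (5, 9), (7, 19)}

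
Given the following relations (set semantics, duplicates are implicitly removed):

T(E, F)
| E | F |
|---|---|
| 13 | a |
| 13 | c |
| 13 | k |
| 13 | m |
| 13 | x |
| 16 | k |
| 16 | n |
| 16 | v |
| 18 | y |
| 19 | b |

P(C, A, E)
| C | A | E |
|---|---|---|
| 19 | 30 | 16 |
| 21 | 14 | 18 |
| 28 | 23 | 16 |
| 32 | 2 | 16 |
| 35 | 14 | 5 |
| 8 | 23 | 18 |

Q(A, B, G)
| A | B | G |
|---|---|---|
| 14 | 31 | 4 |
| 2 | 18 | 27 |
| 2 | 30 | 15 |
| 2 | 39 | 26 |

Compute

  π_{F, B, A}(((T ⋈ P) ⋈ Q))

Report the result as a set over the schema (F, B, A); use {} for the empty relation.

Joining T and P on E yields {(16, k, 19, 30), (16, k, 28, 23), (16, k, 32, 2), (16, n, 19, 30), (16, n, 28, 23), (16, n, 32, 2), (16, v, 19, 30), (16, v, 28, 23), (16, v, 32, 2), (18, y, 21, 14), (18, y, 8, 23)}.
Joining (T ⋈ P) and Q on A yields {(16, k, 32, 2, 18, 27), (16, k, 32, 2, 30, 15), (16, k, 32, 2, 39, 26), (16, n, 32, 2, 18, 27), (16, n, 32, 2, 30, 15), (16, n, 32, 2, 39, 26), (16, v, 32, 2, 18, 27), (16, v, 32, 2, 30, 15), (16, v, 32, 2, 39, 26), (18, y, 21, 14, 31, 4)}.
π[F, B, A]: project onto (F, B, A) → {(k, 18, 2), (k, 30, 2), (k, 39, 2), (n, 18, 2), (n, 30, 2), (n, 39, 2), (v, 18, 2), (v, 30, 2), (v, 39, 2), (y, 31, 14)}

{(k, 18, 2), (k, 30, 2), (k, 39, 2), (n, 18, 2), (n, 30, 2), (n, 39, 2), (v, 18, 2), (v, 30, 2), (v, 39, 2), (y, 31, 14)}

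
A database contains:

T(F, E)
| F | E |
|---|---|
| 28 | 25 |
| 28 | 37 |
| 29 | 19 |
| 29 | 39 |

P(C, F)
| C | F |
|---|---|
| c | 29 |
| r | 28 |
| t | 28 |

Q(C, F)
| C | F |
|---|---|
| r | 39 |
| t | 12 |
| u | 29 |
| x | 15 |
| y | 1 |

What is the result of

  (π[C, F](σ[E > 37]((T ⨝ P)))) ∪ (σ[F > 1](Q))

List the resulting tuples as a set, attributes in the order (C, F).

T ⋈ P (natural join on F): {(28, 25, r), (28, 25, t), (28, 37, r), (28, 37, t), (29, 19, c), (29, 39, c)}
Selection E > 37: {(29, 39, c)}
π[C, F]: project onto (C, F) → {(c, 29)}
Selection F > 1: {(r, 39), (t, 12), (u, 29), (x, 15)}
Taking the union: {(c, 29), (r, 39), (t, 12), (u, 29), (x, 15)}

{(c, 29), (r, 39), (t, 12), (u, 29), (x, 15)}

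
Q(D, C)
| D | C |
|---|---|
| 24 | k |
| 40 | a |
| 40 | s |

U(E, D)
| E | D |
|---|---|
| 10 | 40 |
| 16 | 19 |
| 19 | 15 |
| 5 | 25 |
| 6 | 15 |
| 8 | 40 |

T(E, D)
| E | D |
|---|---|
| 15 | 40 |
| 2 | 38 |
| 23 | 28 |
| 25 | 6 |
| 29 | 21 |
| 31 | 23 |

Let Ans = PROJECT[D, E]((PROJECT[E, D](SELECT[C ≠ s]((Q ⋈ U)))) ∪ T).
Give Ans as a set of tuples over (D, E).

{(21, 29), (23, 31), (28, 23), (38, 2), (40, 10), (40, 15), (40, 8), (6, 25)}

Natural join on D: {(40, a, 10), (40, a, 8), (40, s, 10), (40, s, 8)}
Apply σ_{C ≠ s}; surviving tuples: {(40, a, 10), (40, a, 8)}
π_{E, D} gives {(10, 40), (8, 40)}.
Taking the union: {(10, 40), (15, 40), (2, 38), (23, 28), (25, 6), (29, 21), (31, 23), (8, 40)}
π_{D, E} gives {(21, 29), (23, 31), (28, 23), (38, 2), (40, 10), (40, 15), (40, 8), (6, 25)}.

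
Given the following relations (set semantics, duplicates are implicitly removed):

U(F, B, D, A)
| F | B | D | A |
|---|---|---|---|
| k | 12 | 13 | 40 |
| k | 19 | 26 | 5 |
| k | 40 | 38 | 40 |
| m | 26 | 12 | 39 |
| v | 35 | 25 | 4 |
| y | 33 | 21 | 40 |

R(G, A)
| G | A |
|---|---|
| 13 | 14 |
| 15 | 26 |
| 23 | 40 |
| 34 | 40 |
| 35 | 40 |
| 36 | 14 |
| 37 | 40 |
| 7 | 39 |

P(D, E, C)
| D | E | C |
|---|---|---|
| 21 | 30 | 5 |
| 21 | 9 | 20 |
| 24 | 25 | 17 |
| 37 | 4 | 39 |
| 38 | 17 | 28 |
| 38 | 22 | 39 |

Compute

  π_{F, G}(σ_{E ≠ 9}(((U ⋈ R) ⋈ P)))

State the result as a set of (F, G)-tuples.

{(k, 23), (k, 34), (k, 35), (k, 37), (y, 23), (y, 34), (y, 35), (y, 37)}

U ⋈ R (natural join on A): {(k, 12, 13, 40, 23), (k, 12, 13, 40, 34), (k, 12, 13, 40, 35), (k, 12, 13, 40, 37), (k, 40, 38, 40, 23), (k, 40, 38, 40, 34), (k, 40, 38, 40, 35), (k, 40, 38, 40, 37), (m, 26, 12, 39, 7), (y, 33, 21, 40, 23), (y, 33, 21, 40, 34), (y, 33, 21, 40, 35), (y, 33, 21, 40, 37)}
(U ⋈ R) ⋈ P (natural join on D): {(k, 40, 38, 40, 23, 17, 28), (k, 40, 38, 40, 23, 22, 39), (k, 40, 38, 40, 34, 17, 28), (k, 40, 38, 40, 34, 22, 39), (k, 40, 38, 40, 35, 17, 28), (k, 40, 38, 40, 35, 22, 39), (k, 40, 38, 40, 37, 17, 28), (k, 40, 38, 40, 37, 22, 39), (y, 33, 21, 40, 23, 30, 5), (y, 33, 21, 40, 23, 9, 20), (y, 33, 21, 40, 34, 30, 5), (y, 33, 21, 40, 34, 9, 20), (y, 33, 21, 40, 35, 30, 5), (y, 33, 21, 40, 35, 9, 20), (y, 33, 21, 40, 37, 30, 5), (y, 33, 21, 40, 37, 9, 20)}
σ[E ≠ 9]: keep tuples satisfying E ≠ 9 → {(k, 40, 38, 40, 23, 17, 28), (k, 40, 38, 40, 23, 22, 39), (k, 40, 38, 40, 34, 17, 28), (k, 40, 38, 40, 34, 22, 39), (k, 40, 38, 40, 35, 17, 28), (k, 40, 38, 40, 35, 22, 39), (k, 40, 38, 40, 37, 17, 28), (k, 40, 38, 40, 37, 22, 39), (y, 33, 21, 40, 23, 30, 5), (y, 33, 21, 40, 34, 30, 5), (y, 33, 21, 40, 35, 30, 5), (y, 33, 21, 40, 37, 30, 5)}
Projecting to F, G (4 duplicate(s) eliminated): {(k, 23), (k, 34), (k, 35), (k, 37), (y, 23), (y, 34), (y, 35), (y, 37)}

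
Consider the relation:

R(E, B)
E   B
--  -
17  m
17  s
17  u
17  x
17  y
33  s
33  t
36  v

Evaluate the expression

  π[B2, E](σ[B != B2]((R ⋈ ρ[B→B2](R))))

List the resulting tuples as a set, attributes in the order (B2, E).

ρ[B→B2]: schema becomes (E, B2); tuples unchanged.
Natural join on E: {(17, m, m), (17, m, s), (17, m, u), (17, m, x), (17, m, y), (17, s, m), (17, s, s), (17, s, u), (17, s, x), (17, s, y), (17, u, m), (17, u, s), (17, u, u), (17, u, x), (17, u, y), (17, x, m), (17, x, s), (17, x, u), (17, x, x), (17, x, y), (17, y, m), (17, y, s), (17, y, u), (17, y, x), (17, y, y), (33, s, s), (33, s, t), (33, t, s), (33, t, t), (36, v, v)}
Selection B != B2: {(17, m, s), (17, m, u), (17, m, x), (17, m, y), (17, s, m), (17, s, u), (17, s, x), (17, s, y), (17, u, m), (17, u, s), (17, u, x), (17, u, y), (17, x, m), (17, x, s), (17, x, u), (17, x, y), (17, y, m), (17, y, s), (17, y, u), (17, y, x), (33, s, t), (33, t, s)}
Projecting to B2, E (15 duplicate(s) eliminated): {(m, 17), (s, 17), (s, 33), (t, 33), (u, 17), (x, 17), (y, 17)}

{(m, 17), (s, 17), (s, 33), (t, 33), (u, 17), (x, 17), (y, 17)}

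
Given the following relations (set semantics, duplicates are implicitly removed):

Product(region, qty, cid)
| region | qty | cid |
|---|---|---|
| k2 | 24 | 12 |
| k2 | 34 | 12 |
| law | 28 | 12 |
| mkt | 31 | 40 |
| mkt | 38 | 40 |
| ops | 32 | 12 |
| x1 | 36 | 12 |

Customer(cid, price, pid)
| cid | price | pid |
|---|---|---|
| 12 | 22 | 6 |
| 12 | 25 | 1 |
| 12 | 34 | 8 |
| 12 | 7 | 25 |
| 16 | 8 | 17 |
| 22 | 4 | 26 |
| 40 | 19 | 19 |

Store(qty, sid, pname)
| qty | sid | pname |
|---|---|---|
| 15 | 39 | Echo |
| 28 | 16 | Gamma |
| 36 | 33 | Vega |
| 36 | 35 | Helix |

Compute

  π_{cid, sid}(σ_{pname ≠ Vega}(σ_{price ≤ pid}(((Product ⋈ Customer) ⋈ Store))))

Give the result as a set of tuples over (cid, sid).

{(12, 16), (12, 35)}

Natural join on cid: {(k2, 24, 12, 22, 6), (k2, 24, 12, 25, 1), (k2, 24, 12, 34, 8), (k2, 24, 12, 7, 25), (k2, 34, 12, 22, 6), (k2, 34, 12, 25, 1), (k2, 34, 12, 34, 8), (k2, 34, 12, 7, 25), (law, 28, 12, 22, 6), (law, 28, 12, 25, 1), (law, 28, 12, 34, 8), (law, 28, 12, 7, 25), (mkt, 31, 40, 19, 19), (mkt, 38, 40, 19, 19), (ops, 32, 12, 22, 6), (ops, 32, 12, 25, 1), (ops, 32, 12, 34, 8), (ops, 32, 12, 7, 25), (x1, 36, 12, 22, 6), (x1, 36, 12, 25, 1), (x1, 36, 12, 34, 8), (x1, 36, 12, 7, 25)}
Natural join on qty: {(law, 28, 12, 22, 6, 16, Gamma), (law, 28, 12, 25, 1, 16, Gamma), (law, 28, 12, 34, 8, 16, Gamma), (law, 28, 12, 7, 25, 16, Gamma), (x1, 36, 12, 22, 6, 33, Vega), (x1, 36, 12, 22, 6, 35, Helix), (x1, 36, 12, 25, 1, 33, Vega), (x1, 36, 12, 25, 1, 35, Helix), (x1, 36, 12, 34, 8, 33, Vega), (x1, 36, 12, 34, 8, 35, Helix), (x1, 36, 12, 7, 25, 33, Vega), (x1, 36, 12, 7, 25, 35, Helix)}
σ[price ≤ pid]: keep tuples satisfying price ≤ pid → {(law, 28, 12, 7, 25, 16, Gamma), (x1, 36, 12, 7, 25, 33, Vega), (x1, 36, 12, 7, 25, 35, Helix)}
σ[pname ≠ Vega]: keep tuples satisfying pname ≠ Vega → {(law, 28, 12, 7, 25, 16, Gamma), (x1, 36, 12, 7, 25, 35, Helix)}
Keep only column(s) cid, sid: {(12, 16), (12, 35)}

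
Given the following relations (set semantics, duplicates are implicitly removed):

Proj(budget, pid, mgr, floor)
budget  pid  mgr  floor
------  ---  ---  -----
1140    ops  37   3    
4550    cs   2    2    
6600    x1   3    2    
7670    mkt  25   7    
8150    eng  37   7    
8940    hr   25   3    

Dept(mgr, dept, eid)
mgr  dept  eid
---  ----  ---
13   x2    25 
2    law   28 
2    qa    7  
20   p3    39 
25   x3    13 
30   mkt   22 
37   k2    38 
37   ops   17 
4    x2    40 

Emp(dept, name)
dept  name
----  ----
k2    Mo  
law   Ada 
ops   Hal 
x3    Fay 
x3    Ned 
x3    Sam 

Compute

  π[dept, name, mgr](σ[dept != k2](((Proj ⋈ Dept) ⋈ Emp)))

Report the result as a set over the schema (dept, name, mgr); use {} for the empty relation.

{(law, Ada, 2), (ops, Hal, 37), (x3, Fay, 25), (x3, Ned, 25), (x3, Sam, 25)}

Proj ⋈ Dept (natural join on mgr): {(1140, ops, 37, 3, k2, 38), (1140, ops, 37, 3, ops, 17), (4550, cs, 2, 2, law, 28), (4550, cs, 2, 2, qa, 7), (7670, mkt, 25, 7, x3, 13), (8150, eng, 37, 7, k2, 38), (8150, eng, 37, 7, ops, 17), (8940, hr, 25, 3, x3, 13)}
(Proj ⋈ Dept) ⋈ Emp (natural join on dept): {(1140, ops, 37, 3, k2, 38, Mo), (1140, ops, 37, 3, ops, 17, Hal), (4550, cs, 2, 2, law, 28, Ada), (7670, mkt, 25, 7, x3, 13, Fay), (7670, mkt, 25, 7, x3, 13, Ned), (7670, mkt, 25, 7, x3, 13, Sam), (8150, eng, 37, 7, k2, 38, Mo), (8150, eng, 37, 7, ops, 17, Hal), (8940, hr, 25, 3, x3, 13, Fay), (8940, hr, 25, 3, x3, 13, Ned), (8940, hr, 25, 3, x3, 13, Sam)}
Filtering on dept != k2 leaves {(1140, ops, 37, 3, ops, 17, Hal), (4550, cs, 2, 2, law, 28, Ada), (7670, mkt, 25, 7, x3, 13, Fay), (7670, mkt, 25, 7, x3, 13, Ned), (7670, mkt, 25, 7, x3, 13, Sam), (8150, eng, 37, 7, ops, 17, Hal), (8940, hr, 25, 3, x3, 13, Fay), (8940, hr, 25, 3, x3, 13, Ned), (8940, hr, 25, 3, x3, 13, Sam)}.
Keep only column(s) dept, name, mgr (4 duplicate(s) eliminated): {(law, Ada, 2), (ops, Hal, 37), (x3, Fay, 25), (x3, Ned, 25), (x3, Sam, 25)}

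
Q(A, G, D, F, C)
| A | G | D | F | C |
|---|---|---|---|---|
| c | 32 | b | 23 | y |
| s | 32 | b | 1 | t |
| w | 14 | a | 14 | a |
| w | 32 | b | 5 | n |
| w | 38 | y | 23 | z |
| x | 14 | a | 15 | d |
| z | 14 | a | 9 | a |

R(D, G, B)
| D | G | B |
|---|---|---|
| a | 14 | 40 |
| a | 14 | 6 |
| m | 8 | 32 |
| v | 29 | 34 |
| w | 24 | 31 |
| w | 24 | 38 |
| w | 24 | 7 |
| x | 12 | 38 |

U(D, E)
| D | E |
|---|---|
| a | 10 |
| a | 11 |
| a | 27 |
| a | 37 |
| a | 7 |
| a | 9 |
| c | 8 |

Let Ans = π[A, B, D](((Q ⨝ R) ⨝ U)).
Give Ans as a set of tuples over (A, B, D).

Joining Q and R on G, D yields {(w, 14, a, 14, a, 40), (w, 14, a, 14, a, 6), (x, 14, a, 15, d, 40), (x, 14, a, 15, d, 6), (z, 14, a, 9, a, 40), (z, 14, a, 9, a, 6)}.
Joining (Q ⨝ R) and U on D yields {(w, 14, a, 14, a, 40, 10), (w, 14, a, 14, a, 40, 11), (w, 14, a, 14, a, 40, 27), (w, 14, a, 14, a, 40, 37), (w, 14, a, 14, a, 40, 7), (w, 14, a, 14, a, 40, 9), (w, 14, a, 14, a, 6, 10), (w, 14, a, 14, a, 6, 11), (w, 14, a, 14, a, 6, 27), (w, 14, a, 14, a, 6, 37), (w, 14, a, 14, a, 6, 7), (w, 14, a, 14, a, 6, 9), (x, 14, a, 15, d, 40, 10), (x, 14, a, 15, d, 40, 11), (x, 14, a, 15, d, 40, 27), (x, 14, a, 15, d, 40, 37), (x, 14, a, 15, d, 40, 7), (x, 14, a, 15, d, 40, 9), (x, 14, a, 15, d, 6, 10), (x, 14, a, 15, d, 6, 11), (x, 14, a, 15, d, 6, 27), (x, 14, a, 15, d, 6, 37), (x, 14, a, 15, d, 6, 7), (x, 14, a, 15, d, 6, 9), (z, 14, a, 9, a, 40, 10), (z, 14, a, 9, a, 40, 11), (z, 14, a, 9, a, 40, 27), (z, 14, a, 9, a, 40, 37), (z, 14, a, 9, a, 40, 7), (z, 14, a, 9, a, 40, 9), (z, 14, a, 9, a, 6, 10), (z, 14, a, 9, a, 6, 11), (z, 14, a, 9, a, 6, 27), (z, 14, a, 9, a, 6, 37), (z, 14, a, 9, a, 6, 7), (z, 14, a, 9, a, 6, 9)}.
Keep only column(s) A, B, D (30 duplicate(s) eliminated): {(w, 40, a), (w, 6, a), (x, 40, a), (x, 6, a), (z, 40, a), (z, 6, a)}

{(w, 40, a), (w, 6, a), (x, 40, a), (x, 6, a), (z, 40, a), (z, 6, a)}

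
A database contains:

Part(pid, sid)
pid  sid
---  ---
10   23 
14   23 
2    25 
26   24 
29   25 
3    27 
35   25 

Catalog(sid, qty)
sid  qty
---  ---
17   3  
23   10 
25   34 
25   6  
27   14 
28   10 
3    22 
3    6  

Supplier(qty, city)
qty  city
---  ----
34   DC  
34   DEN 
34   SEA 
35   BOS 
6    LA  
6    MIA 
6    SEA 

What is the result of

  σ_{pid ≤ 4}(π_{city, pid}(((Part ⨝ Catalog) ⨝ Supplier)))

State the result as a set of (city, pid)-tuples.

{(DC, 2), (DEN, 2), (LA, 2), (MIA, 2), (SEA, 2)}

Part ⋈ Catalog (natural join on sid): {(10, 23, 10), (14, 23, 10), (2, 25, 34), (2, 25, 6), (29, 25, 34), (29, 25, 6), (3, 27, 14), (35, 25, 34), (35, 25, 6)}
(Part ⨝ Catalog) ⋈ Supplier (natural join on qty): {(2, 25, 34, DC), (2, 25, 34, DEN), (2, 25, 34, SEA), (2, 25, 6, LA), (2, 25, 6, MIA), (2, 25, 6, SEA), (29, 25, 34, DC), (29, 25, 34, DEN), (29, 25, 34, SEA), (29, 25, 6, LA), (29, 25, 6, MIA), (29, 25, 6, SEA), (35, 25, 34, DC), (35, 25, 34, DEN), (35, 25, 34, SEA), (35, 25, 6, LA), (35, 25, 6, MIA), (35, 25, 6, SEA)}
π[city, pid]: project onto (city, pid) (3 duplicate(s) eliminated) → {(DC, 2), (DC, 29), (DC, 35), (DEN, 2), (DEN, 29), (DEN, 35), (LA, 2), (LA, 29), (LA, 35), (MIA, 2), (MIA, 29), (MIA, 35), (SEA, 2), (SEA, 29), (SEA, 35)}
Selection pid ≤ 4: {(DC, 2), (DEN, 2), (LA, 2), (MIA, 2), (SEA, 2)}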